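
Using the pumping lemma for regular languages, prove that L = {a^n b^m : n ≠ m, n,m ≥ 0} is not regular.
Assume for contradiction that L is regular, and let p ≥ 1 be the pumping length given by the pumping lemma.
Choose s = a^p b^(p + p!). Then s ∈ L because p ≠ p + p! (as p! ≥ 1), and |s| ≥ p.
By the pumping lemma, s = xyz for some x, y, z with |xy| ≤ p, |y| ≥ 1, and xy^i z ∈ L for every i ≥ 0.
Since |xy| ≤ p and the first p symbols of s are all a's, y = a^k for some k with 1 ≤ k ≤ p.
For every i ≥ 0, xy^i z = a^(p + (i − 1)k) b^(p + p!).

Because 1 ≤ k ≤ p, k divides p!. Let t = p!/k (a positive integer) and take i = t + 1.
Then the number of a's is p + tk = p + p!, which equals the number of b's.
So xy^(t+1) z = a^(p + p!) b^(p + p!) has equally many a's and b's and is NOT in L.

This contradicts the pumping lemma, which requires xy^i z ∈ L for all i ≥ 0.
Hence L = {a^n b^m : n ≠ m, n,m ≥ 0} is not regular. ∎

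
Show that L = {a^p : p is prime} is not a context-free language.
Assume for contradiction that L is context-free, and let p ≥ 1 be the pumping length given by the pumping lemma for CFLs.
Choose a prime q with q ≥ p and let s = a^q. Then s ∈ L and |s| = q ≥ p.
By the CFL pumping lemma, s = uvxyz for some u, v, x, y, z with |vxy| ≤ p, |vy| ≥ 1, and uv^i xy^i z ∈ L for every i ≥ 0.
All symbols are a's, so only lengths matter: let k = |vy|, with 1 ≤ k ≤ p. Then |uv^i xy^i z| = q + (i − 1)k.

Take i = q + 1: the length is q + qk = q(k + 1).
Both factors satisfy q ≥ 2 and k + 1 ≥ 2, so q(k + 1) is composite and uv^(q+1) xy^(q+1) z ∉ L.

This contradicts the CFL pumping lemma, which requires uv^i xy^i z ∈ L for all i ≥ 0.
Hence L = {a^p : p is prime} is not context-free. ∎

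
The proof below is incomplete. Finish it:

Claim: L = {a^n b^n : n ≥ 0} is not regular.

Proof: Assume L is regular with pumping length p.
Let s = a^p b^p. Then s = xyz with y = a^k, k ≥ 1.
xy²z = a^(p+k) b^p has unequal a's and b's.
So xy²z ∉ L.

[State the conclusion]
This contradicts the pumping lemma for regular languages,
which guarantees xy^i z ∈ L for all i ≥ 0.

Since our assumption that L is regular leads to a contradiction,
we conclude that L = {a^n b^n : n ≥ 0} is NOT regular. ∎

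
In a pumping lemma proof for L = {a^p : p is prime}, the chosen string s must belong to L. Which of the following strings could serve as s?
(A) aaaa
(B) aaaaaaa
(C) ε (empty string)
(B) aaaaaaa

The pumping lemma is applied to a string s that lies in L, so first check membership of each option:
- (A) aaaa has length 4 = 2 × 2, which is not prime, so it is not in L ✗
- (B) aaaaaaa has length 7, which is prime, so it is in L ✓
- (C) ε has length 0, which is not prime, so it is not in L ✗

Only (B) aaaaaaa is in L, so it is the only candidate that could play the role of s.
(In a complete proof one picks s in terms of the pumping length p so that |s| ≥ p is guaranteed; a fixed string like aaaaaaa illustrates the shape of such an s.)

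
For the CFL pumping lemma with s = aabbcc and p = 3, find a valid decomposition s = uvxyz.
u='aa', v='b', x='b', y='c', z='c'

For s = aabbcc with pumping length p = 3:

One valid decomposition:
- u = 'aa'
- v = 'b'
- x = 'b'
- y = 'c'
- z = 'c'

Verification:
- uvxyz = 'aa' + 'b' + 'b' + 'c' + 'c' = aabbcc ✓
- |vxy| = |'bbc'| = 3 ≤ 3 ✓
- |vy| = |'bc'| = 2 > 0 ✓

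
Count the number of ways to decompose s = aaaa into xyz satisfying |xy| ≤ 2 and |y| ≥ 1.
3

For s = 'aaaa' with pumping length p = 2:

Constraints: |xy| ≤ 2, |y| > 0

Valid decompositions (|xy| ≤ p, |y| ≥ 1):
  • x='', y='a', z='aaa'
  • x='a', y='a', z='aa'
  • x='', y='aa', z='aa'

Total count: 3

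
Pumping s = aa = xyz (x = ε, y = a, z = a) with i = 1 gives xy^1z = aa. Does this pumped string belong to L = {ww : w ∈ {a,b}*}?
Yes

xy¹z = ε · a · a = aa.
aa splits into halves a · a, which are equal, so it is in L (w = a).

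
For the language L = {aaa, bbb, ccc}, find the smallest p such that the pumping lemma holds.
p = 4

For a finite language L, the pumping lemma holds vacuously if p > max|s| for s ∈ L.

The longest string in L = {aaa, bbb, ccc} has length 3.
If p = 4, then no string s ∈ L has |s| ≥ p, so the condition is vacuously true.

The minimum pumping length is p = 4.

Why no smaller p works: for any p ≤ 3, the longest string s ∈ L has |s| = 3 ≥ p, so it would
have to be pumpable; but pumping up (i = 2, 3, ...) produces ever longer strings, which cannot all lie in the
finite language L. So the pumping property fails for every p ≤ 3.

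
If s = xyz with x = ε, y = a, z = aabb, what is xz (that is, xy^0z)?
aabb

Given x = '', y = 'a', z = 'aabb' and i = 0:

xy^0z = x + y·y·...·y (0 times) + z
       = '' + 'a'^0 + 'aabb'
       = '' + '' + 'aabb'
       = 'aabb'

The pumped string is 'aabb' with length 4.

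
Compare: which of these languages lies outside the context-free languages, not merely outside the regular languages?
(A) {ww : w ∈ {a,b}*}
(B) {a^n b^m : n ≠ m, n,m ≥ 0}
(A) {ww : w ∈ {a,b}*}

(A) {ww : w ∈ {a,b}*} requires the CFL pumping lemma.

- {a^n b^m : n ≠ m, n,m ≥ 0} is context-free (but not regular)
  • Can be shown non-regular with the regular pumping lemma
  • After pumping a's, we can make n = m

- {ww : w ∈ {a,b}*} is NOT context-free
  • Requires the CFL pumping lemma to prove
  • Cannot verify equality of two arbitrary substrings

The CFL pumping lemma is "stronger" in that it can prove non-membership
in the larger class of context-free languages.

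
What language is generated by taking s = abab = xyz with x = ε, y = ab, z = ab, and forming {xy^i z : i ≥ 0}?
{xy^i z : i ≥ 0} = {(ab)^(i+1) : i ≥ 0} = {ab, abab, ababab, ...}

With x = ε, y = ab, z = ab: Pumping 'ab' gives strings of alternating a's and b's.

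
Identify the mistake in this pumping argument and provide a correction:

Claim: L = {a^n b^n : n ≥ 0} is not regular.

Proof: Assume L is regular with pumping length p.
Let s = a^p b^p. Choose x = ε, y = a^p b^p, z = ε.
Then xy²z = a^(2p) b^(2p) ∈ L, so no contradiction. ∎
Error: The decomposition violates |xy| ≤ p. With y = a^p b^p, |xy| = |y| = 2p > p. (The proof also miscomputes xy²z, which would be a^p b^p a^p b^p rather than a^(2p) b^(2p), and it wrongly treats one harmless decomposition as settling the matter — the prover does not get to choose the decomposition.)

Correction: The pumping lemma requires |xy| ≤ p, and the argument must handle every decomposition satisfying |xy| ≤ p, |y| ≥ 1. Since s starts with p a's, any such y consists only of a's, say y = a^k with k ≥ 1. Then xy²z = a^(p+k) b^p has unequal numbers of a's and b's, so xy²z ∉ L — the required contradiction.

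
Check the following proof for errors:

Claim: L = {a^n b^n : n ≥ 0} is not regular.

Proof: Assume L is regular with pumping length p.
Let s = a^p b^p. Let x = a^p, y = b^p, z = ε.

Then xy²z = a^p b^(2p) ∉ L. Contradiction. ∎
The proof is INCORRECT.

Error: The decomposition violates |xy| ≤ p.
With x = a^p and y = b^p, we have |xy| = 2p > p.
The pumping lemma requires |xy| ≤ p, so y must be within the first p characters.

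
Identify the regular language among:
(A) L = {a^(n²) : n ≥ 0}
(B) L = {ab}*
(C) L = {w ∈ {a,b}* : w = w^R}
(B) {ab}*

(B) L = {ab}* is regular.

This can be recognized by a finite automaton (DFA/NFA).
Regular expressions like {ab}* define regular languages.

The other choices are not regular:
- {w ∈ {a,b}* : w = w^R}: After pumping, the string is no longer symmetric
- {a^(n²) : n ≥ 0}: After pumping, length is no longer a perfect square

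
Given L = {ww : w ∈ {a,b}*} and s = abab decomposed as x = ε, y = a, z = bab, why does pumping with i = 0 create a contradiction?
xy⁰z = bab ∉ L

Pumping with i = 0 replaces y = a by y⁰ = ε:
- Original: s = xyz = abab; abab splits into halves ab · ab, which are equal, so it is in L (w = ab)
- Pumped: xy⁰z = ε · ε · bab = bab
- bab has odd length 3, so it cannot be written as ww and is not in L

The pumping lemma would require xy⁰z ∈ L, so this decomposition yields a contradiction.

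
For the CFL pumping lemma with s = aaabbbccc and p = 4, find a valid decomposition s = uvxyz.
u='aa', v='a', x='bb', y='b', z='ccc'

For s = aaabbbccc with pumping length p = 4:

One valid decomposition:
- u = 'aa'
- v = 'a'
- x = 'bb'
- y = 'b'
- z = 'ccc'

Verification:
- uvxyz = 'aa' + 'a' + 'bb' + 'b' + 'ccc' = aaabbbccc ✓
- |vxy| = |'abbb'| = 4 ≤ 4 ✓
- |vy| = |'ab'| = 2 > 0 ✓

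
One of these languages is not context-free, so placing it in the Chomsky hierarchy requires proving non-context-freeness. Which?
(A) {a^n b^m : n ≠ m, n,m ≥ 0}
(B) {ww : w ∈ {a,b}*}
(B) {ww : w ∈ {a,b}*}

(B) {ww : w ∈ {a,b}*} requires the CFL pumping lemma.

- {a^n b^m : n ≠ m, n,m ≥ 0} is context-free (but not regular)
  • Can be shown non-regular with the regular pumping lemma
  • After pumping a's, we can make n = m

- {ww : w ∈ {a,b}*} is NOT context-free
  • Requires the CFL pumping lemma to prove
  • Even a PDA cannot compare two arbitrary halves symbol by symbol; CFL pumping on a^p b^p a^p b^p fails

The CFL pumping lemma is "stronger" in that it can prove non-membership
in the larger class of context-free languages.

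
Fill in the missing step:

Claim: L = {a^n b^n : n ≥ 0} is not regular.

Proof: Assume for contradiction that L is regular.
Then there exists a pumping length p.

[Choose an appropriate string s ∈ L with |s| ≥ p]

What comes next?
s = a^p b^p

This string is in L (has equal a's and b's) and has length 2p ≥ p.
Any decomposition xyz with |xy| ≤ p means y consists only of a's,
so pumping will unbalance the counts.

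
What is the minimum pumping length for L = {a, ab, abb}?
p = 4

For a finite language L, the pumping lemma holds vacuously if p > max|s| for s ∈ L.

The longest string in L = {a, ab, abb} has length 3.
If p = 4, then no string s ∈ L has |s| ≥ p, so the condition is vacuously true.

The minimum pumping length is p = 4.

Why no smaller p works: for any p ≤ 3, the longest string s ∈ L has |s| = 3 ≥ p, so it would
have to be pumpable; but pumping up (i = 2, 3, ...) produces ever longer strings, which cannot all lie in the
finite language L. So the pumping property fails for every p ≤ 3.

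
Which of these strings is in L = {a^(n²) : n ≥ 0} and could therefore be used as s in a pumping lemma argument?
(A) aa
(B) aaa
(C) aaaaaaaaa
(C) aaaaaaaaa

The pumping lemma is applied to a string s that lies in L, so first check membership of each option:
- (A) aa has length 2, strictly between 1² = 1 and 2² = 4, so it is not in L ✗
- (B) aaa has length 3, strictly between 1² = 1 and 2² = 4, so it is not in L ✗
- (C) aaaaaaaaa has length 9 = 3², a perfect square, so it is in L ✓

Only (C) aaaaaaaaa is in L, so it is the only candidate that could play the role of s.
(In a complete proof one picks s in terms of the pumping length p so that |s| ≥ p is guaranteed; a fixed string like aaaaaaaaa illustrates the shape of such an s.)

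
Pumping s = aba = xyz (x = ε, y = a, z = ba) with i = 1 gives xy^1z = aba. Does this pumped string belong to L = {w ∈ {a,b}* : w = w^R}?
Yes

xy¹z = ε · a · ba = aba.
aba reversed is aba, the same string, so it is a palindrome and is in L.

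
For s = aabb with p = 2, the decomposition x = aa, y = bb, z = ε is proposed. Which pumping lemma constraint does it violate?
Violated: |xy| ≤ p

The decomposition x = aa, y = bb, z = ε for s = aabb with p = 2
violates the constraint: |xy| ≤ p

|xy| = |aabb| = 4 > 2 = p. The decomposition puts too many characters in xy.

Pumping lemma constraints:
1. xyz = s (decomposition is valid)
2. |xy| ≤ p
3. |y| > 0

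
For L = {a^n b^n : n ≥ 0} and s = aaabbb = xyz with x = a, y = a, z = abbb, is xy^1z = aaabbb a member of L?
Yes

xy¹z = a · a · abbb = aaabbb.
aaabbb = a^3 b^3 has equal counts (3 = 3), so it is in L.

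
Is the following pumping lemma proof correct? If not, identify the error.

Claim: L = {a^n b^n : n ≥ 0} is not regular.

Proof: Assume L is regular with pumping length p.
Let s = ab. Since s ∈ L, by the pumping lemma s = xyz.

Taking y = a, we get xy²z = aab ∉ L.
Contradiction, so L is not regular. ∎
The proof is INCORRECT.

Error: The string s = ab may be shorter than p.
The pumping lemma only applies to strings with |s| ≥ p, and p is not under our control.
We must choose s in terms of p, e.g. s = a^p b^p, to ensure |s| ≥ p.
(The proof also fixes one particular y; a valid argument must handle every decomposition with |xy| ≤ p and |y| ≥ 1 — for s = a^p b^p this forces y = a^k, and then xy²z = a^(p+k) b^p ∉ L.)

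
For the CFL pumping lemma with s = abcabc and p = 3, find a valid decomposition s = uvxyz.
u='ab', v='c', x='a', y='b', z='c'

For s = abcabc with pumping length p = 3:

One valid decomposition:
- u = 'ab'
- v = 'c'
- x = 'a'
- y = 'b'
- z = 'c'

Verification:
- uvxyz = 'ab' + 'c' + 'a' + 'b' + 'c' = abcabc ✓
- |vxy| = |'cab'| = 3 ≤ 3 ✓
- |vy| = |'cb'| = 2 > 0 ✓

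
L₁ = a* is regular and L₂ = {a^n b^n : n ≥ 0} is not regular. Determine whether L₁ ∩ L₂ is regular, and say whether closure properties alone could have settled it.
Yes — L₁ ∩ L₂ is regular.

A string of a* contains no b's, and the only string of {a^n b^n} with no b's is ε (n = 0). So L₁ ∩ L₂ = {ε}, a finite language, which is regular.

Note that the bare facts "L₁ regular, L₂ non-regular" do not settle the question by themselves: the closure of regular languages under ∪, ∩, complement and difference applies only when BOTH operands are regular. With a non-regular operand the result can come out regular or non-regular depending on the specific languages, so one has to work out L₁ ∩ L₂ for this particular pair, as above.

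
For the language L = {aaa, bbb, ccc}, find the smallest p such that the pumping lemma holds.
p = 4

For a finite language L, the pumping lemma holds vacuously if p > max|s| for s ∈ L.

The longest string in L = {aaa, bbb, ccc} has length 3.
If p = 4, then no string s ∈ L has |s| ≥ p, so the condition is vacuously true.

The minimum pumping length is p = 4.

Why no smaller p works: for any p ≤ 3, the longest string s ∈ L has |s| = 3 ≥ p, so it would
have to be pumpable; but pumping up (i = 2, 3, ...) produces ever longer strings, which cannot all lie in the
finite language L. So the pumping property fails for every p ≤ 3.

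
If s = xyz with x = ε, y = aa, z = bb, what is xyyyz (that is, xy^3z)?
aaaaaabb

Given x = '', y = 'aa', z = 'bb' and i = 3:

xy^3z = x + y·y·...·y (3 times) + z
       = '' + 'aa'^3 + 'bb'
       = '' + 'aaaaaa' + 'bb'
       = 'aaaaaabb'

The pumped string is 'aaaaaabb' with length 8.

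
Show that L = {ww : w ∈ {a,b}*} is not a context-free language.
Assume for contradiction that L is context-free, and let p ≥ 1 be the pumping length given by the pumping lemma for CFLs.
Choose s = a^p b^p a^p b^p. Then s ∈ L (take w = a^p b^p) and |s| = 4p ≥ p.
By the CFL pumping lemma, s = uvxyz for some u, v, x, y, z with |vxy| ≤ p, |vy| ≥ 1, and uv^i xy^i z ∈ L for every i ≥ 0.

Write s as four blocks A₁ B₁ A₂ B₂ with A₁ = A₂ = a^p and B₁ = B₂ = b^p. Since |vxy| ≤ p, the window vxy lies inside at most two adjacent blocks. Take i = 0 and let t = uxz, so |t| = 4p − |vy| with 1 ≤ |vy| ≤ p. If |t| is odd, t ∉ L immediately, so assume |vy| is even (hence |vy| ≥ 2) and |t|/2 = 2p − |vy|/2, which satisfies p ≤ |t|/2 ≤ 2p − 1.

Case 1 (vxy inside A₁B₁): t = a^(p−j) b^(p−l) a^p b^p with j + l = |vy|. The second half of t has length < 2p, so it is a suffix of the trailing a^p b^p and ends in b; the first half is a^(p−j) b^(p−l) a^((j+l)/2), which ends in a because (j+l)/2 ≥ 1. The halves differ, so t ∉ L.

Case 2 (vxy inside B₁A₂, straddling the middle): t = a^p b^(p−j) a^(p−l) b^p with j + l = |vy|. If t = ww, then w is a prefix of t of length ≥ p, so w begins with a^p; and w is a suffix of t of length ≥ p, so w ends with b^p. That forces |w| ≥ 2p, contradicting |w| = |t|/2 ≤ 2p − 1. So t ∉ L.

Case 3 (vxy inside A₂B₂): t = a^p b^p a^(p−j) b^(p−l) with j + l = |vy|. The first half of t is a prefix of a^p b^p, so it begins with a; the second half is b^((j+l)/2) a^(p−j) b^(p−l), which begins with b. The halves differ, so t ∉ L.

In every case uv⁰xy⁰z = uxz ∉ L.

This contradicts the CFL pumping lemma, which requires uv^i xy^i z ∈ L for all i ≥ 0.
Hence L = {ww : w ∈ {a,b}*} is not context-free. ∎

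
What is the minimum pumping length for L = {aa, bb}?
p = 3

For a finite language L, the pumping lemma holds vacuously if p > max|s| for s ∈ L.

The longest string in L = {aa, bb} has length 2.
If p = 3, then no string s ∈ L has |s| ≥ p, so the condition is vacuously true.

The minimum pumping length is p = 3.

Why no smaller p works: for any p ≤ 2, the longest string s ∈ L has |s| = 2 ≥ p, so it would
have to be pumpable; but pumping up (i = 2, 3, ...) produces ever longer strings, which cannot all lie in the
finite language L. So the pumping property fails for every p ≤ 2.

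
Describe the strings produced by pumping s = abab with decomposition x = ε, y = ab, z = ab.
{xy^i z : i ≥ 0} = {(ab)^(i+1) : i ≥ 0} = {ab, abab, ababab, ...}

With x = ε, y = ab, z = ab: Pumping 'ab' gives strings of alternating a's and b's.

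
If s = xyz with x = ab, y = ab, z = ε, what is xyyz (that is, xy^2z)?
ababab

Given x = 'ab', y = 'ab', z = '' and i = 2:

xy^2z = x + y·y·...·y (2 times) + z
       = 'ab' + 'ab'^2 + ''
       = 'ab' + 'abab' + ''
       = 'ababab'

The pumped string is 'ababab' with length 6.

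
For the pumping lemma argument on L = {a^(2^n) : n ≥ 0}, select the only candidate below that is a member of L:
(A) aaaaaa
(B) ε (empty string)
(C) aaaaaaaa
(C) aaaaaaaa

The pumping lemma is applied to a string s that lies in L, so first check membership of each option:
- (A) aaaaaa has length 6, strictly between 2^2 = 4 and 2^3 = 8, so it is not in L ✗
- (B) ε has length 0, which is not a power of 2, so it is not in L ✗
- (C) aaaaaaaa has length 8 = 2^3, so it is in L ✓

Only (C) aaaaaaaa is in L, so it is the only candidate that could play the role of s.
(In a complete proof one picks s in terms of the pumping length p so that |s| ≥ p is guaranteed; a fixed string like aaaaaaaa illustrates the shape of such an s.)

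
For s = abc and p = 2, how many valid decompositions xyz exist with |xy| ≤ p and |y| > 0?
3

For s = 'abc' with pumping length p = 2:

Constraints: |xy| ≤ 2, |y| > 0

Valid decompositions (|xy| ≤ p, |y| ≥ 1):
  • x='', y='a', z='bc'
  • x='a', y='b', z='c'
  • x='', y='ab', z='c'

Total count: 3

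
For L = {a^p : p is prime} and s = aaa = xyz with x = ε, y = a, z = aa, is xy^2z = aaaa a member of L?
No

xy²z = ε · aa · aa = aaaa.
aaaa has length 4 = 2 × 2, which is not prime, so it is not in L.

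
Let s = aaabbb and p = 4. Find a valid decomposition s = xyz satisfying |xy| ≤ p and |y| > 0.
x = 'aaa', y = 'b', z = 'bb'

For s = aaabbb and p = 4, one valid decomposition is:
- x = 'aaa' (length 3)
- y = 'b' (length 1)
- z = 'bb' (length 2)

Verification:
- xyz = 'aaa' + 'b' + 'bb' = aaabbb ✓
- |xy| = 4 ≤ 4 ✓
- |y| = 1 > 0 ✓

All pumping lemma constraints are satisfied.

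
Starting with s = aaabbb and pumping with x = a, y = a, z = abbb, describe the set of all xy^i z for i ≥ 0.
{xy^i z : i ≥ 0} = {a^(2+i) b^3 : i ≥ 0} = {aabbb, aaabbb, aaaabbb, ...}

With x = a, y = a, z = abbb: Starting with aaabbb and pumping the second 'a', we get strings with 2+i a's followed by 3 b's for i = 0, 1, 2, ...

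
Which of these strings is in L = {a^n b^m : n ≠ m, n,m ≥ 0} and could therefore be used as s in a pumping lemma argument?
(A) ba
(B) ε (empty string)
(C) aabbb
(C) aabbb

The pumping lemma is applied to a string s that lies in L, so first check membership of each option:
- (A) ba has an a after a b, so it is not of the form a^n b^m and is not in L ✗
- (B) ε = a^0 b^0 has n = m = 0, so it is not in L ✗
- (C) aabbb = a^2 b^3 with 2 ≠ 3, so it is in L ✓

Only (C) aabbb is in L, so it is the only candidate that could play the role of s.
(In a complete proof one picks s in terms of the pumping length p so that |s| ≥ p is guaranteed; a fixed string like aabbb illustrates the shape of such an s.)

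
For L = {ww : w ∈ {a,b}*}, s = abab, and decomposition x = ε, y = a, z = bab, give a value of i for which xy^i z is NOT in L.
i = 2

xy²z = ε · aa · bab = aabab; aabab has odd length 5, so it cannot be written as ww and is not in L.
(Other choices also work, e.g. i = 0, 3; only i = 1 is guaranteed to stay in L since xy¹z = s.)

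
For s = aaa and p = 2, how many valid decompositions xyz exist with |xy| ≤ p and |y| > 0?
3

For s = 'aaa' with pumping length p = 2:

Constraints: |xy| ≤ 2, |y| > 0

Valid decompositions (|xy| ≤ p, |y| ≥ 1):
  • x='', y='a', z='aa'
  • x='a', y='a', z='a'
  • x='', y='aa', z='a'

Total count: 3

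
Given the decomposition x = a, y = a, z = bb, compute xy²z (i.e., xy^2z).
aaabb

Given x = 'a', y = 'a', z = 'bb' and i = 2:

xy^2z = x + y·y·...·y (2 times) + z
       = 'a' + 'a'^2 + 'bb'
       = 'a' + 'aa' + 'bb'
       = 'aaabb'

The pumped string is 'aaabb' with length 5.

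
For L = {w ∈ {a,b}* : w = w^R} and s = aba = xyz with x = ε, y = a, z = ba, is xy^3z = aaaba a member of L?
No

xy³z = ε · aaa · ba = aaaba.
aaaba reversed is abaaa ≠ aaaba, so it is not a palindrome and is not in L.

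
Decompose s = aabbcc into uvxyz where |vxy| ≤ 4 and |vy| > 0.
u='a', v='a', x='bb', y='c', z='c'

For s = aabbcc with pumping length p = 4:

One valid decomposition:
- u = 'a'
- v = 'a'
- x = 'bb'
- y = 'c'
- z = 'c'

Verification:
- uvxyz = 'a' + 'a' + 'bb' + 'c' + 'c' = aabbcc ✓
- |vxy| = |'abbc'| = 4 ≤ 4 ✓
- |vy| = |'ac'| = 2 > 0 ✓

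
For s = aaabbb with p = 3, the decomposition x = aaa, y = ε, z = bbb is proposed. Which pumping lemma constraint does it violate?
Violated: |y| > 0

The decomposition x = aaa, y = ε, z = bbb for s = aaabbb with p = 3
violates the constraint: |y| > 0

|y| = 0, but the pumping lemma requires |y| > 0 (y must be non-empty).

Pumping lemma constraints:
1. xyz = s (decomposition is valid)
2. |xy| ≤ p
3. |y| > 0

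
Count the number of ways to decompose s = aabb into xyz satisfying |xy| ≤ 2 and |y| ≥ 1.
3

For s = 'aabb' with pumping length p = 2:

Constraints: |xy| ≤ 2, |y| > 0

Valid decompositions (|xy| ≤ p, |y| ≥ 1):
  • x='', y='a', z='abb'
  • x='a', y='a', z='bb'
  • x='', y='aa', z='bb'

Total count: 3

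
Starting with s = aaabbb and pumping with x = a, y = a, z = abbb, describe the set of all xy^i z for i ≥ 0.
{xy^i z : i ≥ 0} = {a^(2+i) b^3 : i ≥ 0} = {aabbb, aaabbb, aaaabbb, ...}

With x = a, y = a, z = abbb: Starting with aaabbb and pumping the second 'a', we get strings with 2+i a's followed by 3 b's for i = 0, 1, 2, ...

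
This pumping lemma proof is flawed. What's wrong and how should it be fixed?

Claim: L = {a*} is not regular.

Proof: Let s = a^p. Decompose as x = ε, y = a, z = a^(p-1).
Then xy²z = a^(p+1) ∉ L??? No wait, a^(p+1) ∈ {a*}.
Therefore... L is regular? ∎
Error: The proof attempts to show a*  is not regular, but a* IS regular!

Correction: a* is a regular language (recognized by a simple DFA with one accepting state and self-loop on 'a'). The pumping lemma can only prove non-regularity, not regularity. For regular languages, pumping always works.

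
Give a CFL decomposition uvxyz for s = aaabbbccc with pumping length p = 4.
u='aa', v='a', x='bb', y='b', z='ccc'

For s = aaabbbccc with pumping length p = 4:

One valid decomposition:
- u = 'aa'
- v = 'a'
- x = 'bb'
- y = 'b'
- z = 'ccc'

Verification:
- uvxyz = 'aa' + 'a' + 'bb' + 'b' + 'ccc' = aaabbbccc ✓
- |vxy| = |'abbb'| = 4 ≤ 4 ✓
- |vy| = |'ab'| = 2 > 0 ✓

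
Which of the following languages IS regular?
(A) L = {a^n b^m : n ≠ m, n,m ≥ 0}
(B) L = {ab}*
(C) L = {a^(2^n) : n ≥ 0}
(B) {ab}*

(B) L = {ab}* is regular.

This can be recognized by a finite automaton (DFA/NFA).
Regular expressions like {ab}* define regular languages.

The other choices are not regular:
- {a^(2^n) : n ≥ 0}: After pumping, length is no longer a power of 2
- {a^n b^m : n ≠ m, n,m ≥ 0}: After pumping a's, we can make n = m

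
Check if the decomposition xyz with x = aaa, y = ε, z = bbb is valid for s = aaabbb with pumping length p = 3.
Violated: |y| > 0

The decomposition x = aaa, y = ε, z = bbb for s = aaabbb with p = 3
violates the constraint: |y| > 0

|y| = 0, but the pumping lemma requires |y| > 0 (y must be non-empty).

Pumping lemma constraints:
1. xyz = s (decomposition is valid)
2. |xy| ≤ p
3. |y| > 0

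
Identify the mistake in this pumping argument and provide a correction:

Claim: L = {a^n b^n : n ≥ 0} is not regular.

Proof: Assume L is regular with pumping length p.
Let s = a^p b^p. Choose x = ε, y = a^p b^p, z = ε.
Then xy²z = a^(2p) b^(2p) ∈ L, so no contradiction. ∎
Error: The decomposition violates |xy| ≤ p. With y = a^p b^p, |xy| = |y| = 2p > p. (The proof also miscomputes xy²z, which would be a^p b^p a^p b^p rather than a^(2p) b^(2p), and it wrongly treats one harmless decomposition as settling the matter — the prover does not get to choose the decomposition.)

Correction: The pumping lemma requires |xy| ≤ p, and the argument must handle every decomposition satisfying |xy| ≤ p, |y| ≥ 1. Since s starts with p a's, any such y consists only of a's, say y = a^k with k ≥ 1. Then xy²z = a^(p+k) b^p has unequal numbers of a's and b's, so xy²z ∉ L — the required contradiction.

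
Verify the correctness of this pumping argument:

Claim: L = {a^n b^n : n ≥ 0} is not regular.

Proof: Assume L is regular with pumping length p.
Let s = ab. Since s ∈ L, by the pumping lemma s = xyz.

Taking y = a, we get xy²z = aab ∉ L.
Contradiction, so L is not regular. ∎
The proof is INCORRECT.

Error: The string s = ab may be shorter than p.
The pumping lemma only applies to strings with |s| ≥ p, and p is not under our control.
We must choose s in terms of p, e.g. s = a^p b^p, to ensure |s| ≥ p.
(The proof also fixes one particular y; a valid argument must handle every decomposition with |xy| ≤ p and |y| ≥ 1 — for s = a^p b^p this forces y = a^k, and then xy²z = a^(p+k) b^p ∉ L.)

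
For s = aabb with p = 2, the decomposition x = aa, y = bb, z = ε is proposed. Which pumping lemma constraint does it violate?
Violated: |xy| ≤ p

The decomposition x = aa, y = bb, z = ε for s = aabb with p = 2
violates the constraint: |xy| ≤ p

|xy| = |aabb| = 4 > 2 = p. The decomposition puts too many characters in xy.

Pumping lemma constraints:
1. xyz = s (decomposition is valid)
2. |xy| ≤ p
3. |y| > 0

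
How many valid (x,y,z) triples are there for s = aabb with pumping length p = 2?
3

For s = 'aabb' with pumping length p = 2:

Constraints: |xy| ≤ 2, |y| > 0

Valid decompositions (|xy| ≤ p, |y| ≥ 1):
  • x='', y='a', z='abb'
  • x='a', y='a', z='bb'
  • x='', y='aa', z='bb'

Total count: 3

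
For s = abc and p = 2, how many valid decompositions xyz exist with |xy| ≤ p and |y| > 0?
3

For s = 'abc' with pumping length p = 2:

Constraints: |xy| ≤ 2, |y| > 0

Valid decompositions (|xy| ≤ p, |y| ≥ 1):
  • x='', y='a', z='bc'
  • x='a', y='b', z='c'
  • x='', y='ab', z='c'

Total count: 3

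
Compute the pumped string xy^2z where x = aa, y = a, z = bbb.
aaaabbb

Given x = 'aa', y = 'a', z = 'bbb' and i = 2:

xy^2z = x + y·y·...·y (2 times) + z
       = 'aa' + 'a'^2 + 'bbb'
       = 'aa' + 'aa' + 'bbb'
       = 'aaaabbb'

The pumped string is 'aaaabbb' with length 7.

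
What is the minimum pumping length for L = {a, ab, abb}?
p = 4

For a finite language L, the pumping lemma holds vacuously if p > max|s| for s ∈ L.

The longest string in L = {a, ab, abb} has length 3.
If p = 4, then no string s ∈ L has |s| ≥ p, so the condition is vacuously true.

The minimum pumping length is p = 4.

Why no smaller p works: for any p ≤ 3, the longest string s ∈ L has |s| = 3 ≥ p, so it would
have to be pumpable; but pumping up (i = 2, 3, ...) produces ever longer strings, which cannot all lie in the
finite language L. So the pumping property fails for every p ≤ 3.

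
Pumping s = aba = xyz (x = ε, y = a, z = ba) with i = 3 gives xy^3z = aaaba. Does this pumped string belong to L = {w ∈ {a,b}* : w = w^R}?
No

xy³z = ε · aaa · ba = aaaba.
aaaba reversed is abaaa ≠ aaaba, so it is not a palindrome and is not in L.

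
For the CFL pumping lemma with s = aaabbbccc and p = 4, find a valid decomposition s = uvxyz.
u='aa', v='a', x='bb', y='b', z='ccc'

For s = aaabbbccc with pumping length p = 4:

One valid decomposition:
- u = 'aa'
- v = 'a'
- x = 'bb'
- y = 'b'
- z = 'ccc'

Verification:
- uvxyz = 'aa' + 'a' + 'bb' + 'b' + 'ccc' = aaabbbccc ✓
- |vxy| = |'abbb'| = 4 ≤ 4 ✓
- |vy| = |'ab'| = 2 > 0 ✓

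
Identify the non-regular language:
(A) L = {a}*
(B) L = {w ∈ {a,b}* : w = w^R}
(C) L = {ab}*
(B) {w ∈ {a,b}* : w = w^R}

(B) L = {w ∈ {a,b}* : w = w^R} is NOT regular.

The pumping lemma can be used to prove this:
After pumping, the string is no longer symmetric

The other languages are regular because they can be recognized by finite automata.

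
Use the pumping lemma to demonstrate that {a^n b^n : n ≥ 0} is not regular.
Assume for contradiction that L is regular, and let p ≥ 1 be the pumping length given by the pumping lemma.
Choose s = a^p b^p. Then s ∈ L and |s| = 2p ≥ p.
By the pumping lemma, s = xyz for some x, y, z with |xy| ≤ p, |y| ≥ 1, and xy^i z ∈ L for every i ≥ 0.
Since |xy| ≤ p and the first p symbols of s are all a's, we must have y = a^k for some k with 1 ≤ k ≤ p.

Take i = 2: xy²z = a^(p + k) b^p.
This string has p + k a's but p b's, and p + k > p because k ≥ 1. So xy²z ∉ L.

This contradicts the pumping lemma, which requires xy^i z ∈ L for all i ≥ 0.
Hence L = {a^n b^n : n ≥ 0} is not regular. ∎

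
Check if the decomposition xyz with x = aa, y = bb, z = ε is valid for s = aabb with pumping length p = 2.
Violated: |xy| ≤ p

The decomposition x = aa, y = bb, z = ε for s = aabb with p = 2
violates the constraint: |xy| ≤ p

|xy| = |aabb| = 4 > 2 = p. The decomposition puts too many characters in xy.

Pumping lemma constraints:
1. xyz = s (decomposition is valid)
2. |xy| ≤ p
3. |y| > 0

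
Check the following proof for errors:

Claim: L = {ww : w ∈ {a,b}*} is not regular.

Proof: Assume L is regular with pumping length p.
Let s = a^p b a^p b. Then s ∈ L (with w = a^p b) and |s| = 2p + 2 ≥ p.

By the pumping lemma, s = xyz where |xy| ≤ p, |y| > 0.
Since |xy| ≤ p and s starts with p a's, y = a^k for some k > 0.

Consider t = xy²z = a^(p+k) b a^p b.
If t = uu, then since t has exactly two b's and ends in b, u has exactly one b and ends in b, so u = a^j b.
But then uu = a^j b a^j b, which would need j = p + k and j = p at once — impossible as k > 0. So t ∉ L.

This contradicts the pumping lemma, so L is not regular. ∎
The proof is correct.

This proof is valid because:
1. s = a^p b a^p b is in L and is chosen in terms of p, so |s| ≥ p holds for every p
2. The decomposition analysis is correct: |xy| ≤ p forces y to lie inside the leading a's
3. The contradiction is valid: the argument shows a^(p+k) b a^p b cannot be split into two equal halves
4. The conclusion follows logically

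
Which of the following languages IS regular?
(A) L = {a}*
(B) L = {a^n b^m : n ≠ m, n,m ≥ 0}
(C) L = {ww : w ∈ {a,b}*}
(A) {a}*

(A) L = {a}* is regular.

This can be recognized by a finite automaton (DFA/NFA).
Regular expressions like {a}* define regular languages.

The other choices are not regular:
- {a^n b^m : n ≠ m, n,m ≥ 0}: After pumping a's, we can make n = m
- {ww : w ∈ {a,b}*}: After pumping, the two halves no longer match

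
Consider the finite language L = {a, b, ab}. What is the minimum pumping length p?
p = 3

For a finite language L, the pumping lemma holds vacuously if p > max|s| for s ∈ L.

The longest string in L = {a, b, ab} has length 2.
If p = 3, then no string s ∈ L has |s| ≥ p, so the condition is vacuously true.

The minimum pumping length is p = 3.

Why no smaller p works: for any p ≤ 2, the longest string s ∈ L has |s| = 2 ≥ p, so it would
have to be pumpable; but pumping up (i = 2, 3, ...) produces ever longer strings, which cannot all lie in the
finite language L. So the pumping property fails for every p ≤ 2.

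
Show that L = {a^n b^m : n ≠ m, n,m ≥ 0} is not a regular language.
Assume for contradiction that L is regular, and let p ≥ 1 be the pumping length given by the pumping lemma.
Choose s = a^p b^(p + p!). Then s ∈ L because p ≠ p + p! (as p! ≥ 1), and |s| ≥ p.
By the pumping lemma, s = xyz for some x, y, z with |xy| ≤ p, |y| ≥ 1, and xy^i z ∈ L for every i ≥ 0.
Since |xy| ≤ p and the first p symbols of s are all a's, y = a^k for some k with 1 ≤ k ≤ p.
For every i ≥ 0, xy^i z = a^(p + (i − 1)k) b^(p + p!).

Because 1 ≤ k ≤ p, k divides p!. Let t = p!/k (a positive integer) and take i = t + 1.
Then the number of a's is p + tk = p + p!, which equals the number of b's.
So xy^(t+1) z = a^(p + p!) b^(p + p!) has equally many a's and b's and is NOT in L.

This contradicts the pumping lemma, which requires xy^i z ∈ L for all i ≥ 0.
Hence L = {a^n b^m : n ≠ m, n,m ≥ 0} is not regular. ∎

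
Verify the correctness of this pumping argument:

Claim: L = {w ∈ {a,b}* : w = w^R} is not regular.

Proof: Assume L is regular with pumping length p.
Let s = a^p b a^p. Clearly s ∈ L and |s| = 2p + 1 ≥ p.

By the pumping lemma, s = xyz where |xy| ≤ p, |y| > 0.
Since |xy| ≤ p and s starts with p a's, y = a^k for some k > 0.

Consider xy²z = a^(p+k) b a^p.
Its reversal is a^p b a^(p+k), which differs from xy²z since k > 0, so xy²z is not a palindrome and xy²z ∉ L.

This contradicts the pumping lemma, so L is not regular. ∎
The proof is correct.

This proof is valid because:
1. s = a^p b a^p is in L and is chosen in terms of p, so |s| ≥ p holds for every p
2. The decomposition analysis is correct: |xy| ≤ p forces y to lie inside the leading a's
3. The contradiction is valid: a^(p+k) b a^p has more a's before the b than after it, so it is not a palindrome
4. The conclusion follows logically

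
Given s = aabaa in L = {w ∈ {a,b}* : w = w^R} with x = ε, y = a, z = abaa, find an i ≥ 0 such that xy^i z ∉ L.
i = 2

xy²z = ε · aa · abaa = aaabaa; aaabaa reversed is aabaaa ≠ aaabaa, so it is not a palindrome and is not in L.
(Other choices also work, e.g. i = 0, 3; only i = 1 is guaranteed to stay in L since xy¹z = s.)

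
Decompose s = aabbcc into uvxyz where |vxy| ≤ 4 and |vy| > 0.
u='a', v='a', x='bb', y='c', z='c'

For s = aabbcc with pumping length p = 4:

One valid decomposition:
- u = 'a'
- v = 'a'
- x = 'bb'
- y = 'c'
- z = 'c'

Verification:
- uvxyz = 'a' + 'a' + 'bb' + 'c' + 'c' = aabbcc ✓
- |vxy| = |'abbc'| = 4 ≤ 4 ✓
- |vy| = |'ac'| = 2 > 0 ✓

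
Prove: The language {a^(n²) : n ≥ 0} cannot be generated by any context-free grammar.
Assume for contradiction that L is context-free, and let p ≥ 1 be the pumping length given by the pumping lemma for CFLs.
Choose s = a^(p²). Then s ∈ L and |s| = p² ≥ p.
By the CFL pumping lemma, s = uvxyz for some u, v, x, y, z with |vxy| ≤ p, |vy| ≥ 1, and uv^i xy^i z ∈ L for every i ≥ 0.
All symbols are a's, so only lengths matter: let k = |vy|, with 1 ≤ k ≤ |vxy| ≤ p.

Take i = 2: |uv²xy²z| = p² + k, and p² < p² + k ≤ p² + p < (p + 1)².
So the length lies strictly between consecutive squares and is not a perfect square; uv²xy²z ∉ L.

This contradicts the CFL pumping lemma, which requires uv^i xy^i z ∈ L for all i ≥ 0.
Hence L = {a^(n²) : n ≥ 0} is not context-free. ∎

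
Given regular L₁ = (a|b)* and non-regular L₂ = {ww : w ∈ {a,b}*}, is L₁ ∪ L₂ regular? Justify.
Yes — L₁ ∪ L₂ is regular.

{ww} ⊆ (a|b)*, so L₁ ∪ L₂ = (a|b)*, which is regular.

Note that the bare facts "L₁ regular, L₂ non-regular" do not settle the question by themselves: the closure of regular languages under ∪, ∩, complement and difference applies only when BOTH operands are regular. With a non-regular operand the result can come out regular or non-regular depending on the specific languages, so one has to work out L₁ ∪ L₂ for this particular pair, as above.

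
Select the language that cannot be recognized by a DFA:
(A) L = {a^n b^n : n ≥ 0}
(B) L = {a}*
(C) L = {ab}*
(A) {a^n b^n : n ≥ 0}

(A) L = {a^n b^n : n ≥ 0} is NOT regular.

The pumping lemma can be used to prove this:
After pumping, the number of a's and b's become unequal

The other languages are regular because they can be recognized by finite automata.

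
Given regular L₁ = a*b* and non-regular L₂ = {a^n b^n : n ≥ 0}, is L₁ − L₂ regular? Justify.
No — L₁ − L₂ is not regular.

a*b* − {a^n b^n} = {a^n b^m : n ≠ m}. If this were regular, then its complement intersected with a*b*, namely {a^n b^n : n ≥ 0}, would be regular too (closure under complement and intersection) — contradiction. So L₁ − L₂ is not regular.

Note that the bare facts "L₁ regular, L₂ non-regular" do not settle the question by themselves: the closure of regular languages under ∪, ∩, complement and difference applies only when BOTH operands are regular. With a non-regular operand the result can come out regular or non-regular depending on the specific languages, so one has to work out L₁ − L₂ for this particular pair, as above.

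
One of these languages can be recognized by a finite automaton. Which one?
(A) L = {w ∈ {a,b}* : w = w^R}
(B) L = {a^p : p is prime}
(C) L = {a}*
(C) {a}*

(C) L = {a}* is regular.

This can be recognized by a finite automaton (DFA/NFA).
Regular expressions like {a}* define regular languages.

The other choices are not regular:
- {a^p : p is prime}: After pumping, the length becomes composite
- {w ∈ {a,b}* : w = w^R}: After pumping, the string is no longer symmetric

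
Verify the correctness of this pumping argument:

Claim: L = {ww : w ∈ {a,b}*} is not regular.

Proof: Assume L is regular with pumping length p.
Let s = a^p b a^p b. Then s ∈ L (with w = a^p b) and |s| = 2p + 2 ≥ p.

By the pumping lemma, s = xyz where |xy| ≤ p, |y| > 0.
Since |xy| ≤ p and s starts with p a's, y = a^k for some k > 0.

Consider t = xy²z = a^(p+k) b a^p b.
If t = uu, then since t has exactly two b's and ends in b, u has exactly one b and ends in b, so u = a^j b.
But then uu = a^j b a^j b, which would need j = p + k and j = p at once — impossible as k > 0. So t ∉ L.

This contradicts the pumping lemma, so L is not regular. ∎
The proof is correct.

This proof is valid because:
1. s = a^p b a^p b is in L and is chosen in terms of p, so |s| ≥ p holds for every p
2. The decomposition analysis is correct: |xy| ≤ p forces y to lie inside the leading a's
3. The contradiction is valid: the argument shows a^(p+k) b a^p b cannot be split into two equal halves
4. The conclusion follows logically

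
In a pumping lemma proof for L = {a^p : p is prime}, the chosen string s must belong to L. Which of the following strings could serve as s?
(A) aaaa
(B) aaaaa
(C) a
(B) aaaaa

The pumping lemma is applied to a string s that lies in L, so first check membership of each option:
- (A) aaaa has length 4 = 2 × 2, which is not prime, so it is not in L ✗
- (B) aaaaa has length 5, which is prime, so it is in L ✓
- (C) a has length 1, which is not prime, so it is not in L ✗

Only (B) aaaaa is in L, so it is the only candidate that could play the role of s.
(In a complete proof one picks s in terms of the pumping length p so that |s| ≥ p is guaranteed; a fixed string like aaaaa illustrates the shape of such an s.)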